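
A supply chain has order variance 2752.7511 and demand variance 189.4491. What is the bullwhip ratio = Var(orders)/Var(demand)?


BW = 2752.7511 / 189.4491 = 14.5303

14.5303


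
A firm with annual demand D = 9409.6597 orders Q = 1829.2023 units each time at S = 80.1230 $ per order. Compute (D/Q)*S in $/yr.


Number of orders = D/Q = 5.1441
Cost = 5.1441 * 80.1230 = 412.1634

412.1634 $/yr


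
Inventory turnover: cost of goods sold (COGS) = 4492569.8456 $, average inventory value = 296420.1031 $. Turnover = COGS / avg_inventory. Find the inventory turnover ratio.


Turnover = 4492569.8456 / 296420.1031 = 15.1561

15.1561


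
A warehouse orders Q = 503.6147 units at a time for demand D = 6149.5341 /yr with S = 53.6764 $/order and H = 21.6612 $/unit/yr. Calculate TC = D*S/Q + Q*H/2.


Ordering cost = D*S/Q = 655.4313
Holding cost = Q*H/2 = 5454.4494
TC = 655.4313 + 5454.4494 = 6109.8807

6109.8807 $/yr


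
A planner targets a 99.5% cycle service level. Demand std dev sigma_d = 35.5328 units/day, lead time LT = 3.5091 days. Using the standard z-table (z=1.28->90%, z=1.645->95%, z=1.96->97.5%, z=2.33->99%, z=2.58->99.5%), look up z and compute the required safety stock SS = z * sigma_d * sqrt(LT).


From the table, SL = 99.5% corresponds to z = 2.58
sqrt(LT) = sqrt(3.5091) = 1.8733
SS = 2.58 * 35.5328 * 1.8733 = 171.7303

171.7303 units


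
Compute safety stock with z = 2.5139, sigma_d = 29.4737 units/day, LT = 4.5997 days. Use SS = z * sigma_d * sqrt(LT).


sqrt(LT) = sqrt(4.5997) = 2.1447
SS = 2.5139 * 29.4737 * 2.1447 = 158.9086

158.9086 units


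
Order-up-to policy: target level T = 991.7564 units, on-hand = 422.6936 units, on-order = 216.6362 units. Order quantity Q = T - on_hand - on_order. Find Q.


Inventory position = OH + OO = 422.6936 + 216.6362 = 639.3298
Q = 991.7564 - 639.3298 = 352.4266

352.4266 units


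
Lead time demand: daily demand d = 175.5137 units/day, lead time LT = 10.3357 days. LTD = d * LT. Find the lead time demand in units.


LTD = 175.5137 * 10.3357 = 1814.0569

1814.0569 units


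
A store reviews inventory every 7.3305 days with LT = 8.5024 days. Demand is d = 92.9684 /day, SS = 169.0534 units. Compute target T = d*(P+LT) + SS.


P + LT = 15.8329
d*(P+LT) = 92.9684 * 15.8329 = 1471.9594
T = 1471.9594 + 169.0534 = 1641.0128

1641.0128 units


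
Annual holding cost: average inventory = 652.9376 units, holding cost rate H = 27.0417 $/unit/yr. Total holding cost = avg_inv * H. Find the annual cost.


Cost = 652.9376 * 27.0417 = 17656.5427

17656.5427 $/yr


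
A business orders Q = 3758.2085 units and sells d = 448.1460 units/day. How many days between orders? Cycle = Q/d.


Cycle = 3758.2085 / 448.1460 = 8.3861

8.3861 days


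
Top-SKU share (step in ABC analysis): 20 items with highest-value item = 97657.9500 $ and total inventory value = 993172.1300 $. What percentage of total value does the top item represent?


Top item = 97657.9500
Total = 993172.1300
Percentage = 97657.9500 / 993172.1300 * 100 = 9.8329

9.8329%


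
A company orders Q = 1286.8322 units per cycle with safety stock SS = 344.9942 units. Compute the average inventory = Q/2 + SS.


Q/2 = 643.4161
Avg = 643.4161 + 344.9942 = 988.4103

988.4103 units


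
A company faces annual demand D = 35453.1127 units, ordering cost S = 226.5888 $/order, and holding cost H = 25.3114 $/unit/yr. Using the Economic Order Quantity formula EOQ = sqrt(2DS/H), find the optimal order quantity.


2*D*S = 2 * 35453.1127 * 226.5888 = 16066556.5259
2*D*S/H = 634755.7435
EOQ = sqrt(634755.7435) = 796.7156

796.7156 units


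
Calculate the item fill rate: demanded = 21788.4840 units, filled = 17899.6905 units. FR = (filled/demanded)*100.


FR = 17899.6905 / 21788.4840 * 100 = 82.1521

82.1521%


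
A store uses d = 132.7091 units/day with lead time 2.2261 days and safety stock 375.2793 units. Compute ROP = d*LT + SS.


d*LT = 132.7091 * 2.2261 = 295.4237
ROP = 295.4237 + 375.2793 = 670.7030

670.7030 units


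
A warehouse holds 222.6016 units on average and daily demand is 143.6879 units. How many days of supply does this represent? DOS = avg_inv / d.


DOS = 222.6016 / 143.6879 = 1.5492

1.5492 days


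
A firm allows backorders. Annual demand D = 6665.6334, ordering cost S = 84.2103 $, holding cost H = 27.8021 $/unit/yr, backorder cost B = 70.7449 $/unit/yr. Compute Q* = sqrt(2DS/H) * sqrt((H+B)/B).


sqrt(2DS/H) = 200.9461
sqrt((H+B)/B) = 1.1803
Q* = 200.9461 * 1.1803 = 237.1667

237.1667 units


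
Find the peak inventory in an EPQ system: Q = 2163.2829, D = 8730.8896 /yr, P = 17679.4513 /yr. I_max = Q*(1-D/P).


D/P = 0.4938
1 - D/P = 0.5062
I_max = 2163.2829 * 0.5062 = 1094.9588

1094.9588 units


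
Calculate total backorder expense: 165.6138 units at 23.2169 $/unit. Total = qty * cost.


Total = 165.6138 * 23.2169 = 3845.0390

3845.0390 $


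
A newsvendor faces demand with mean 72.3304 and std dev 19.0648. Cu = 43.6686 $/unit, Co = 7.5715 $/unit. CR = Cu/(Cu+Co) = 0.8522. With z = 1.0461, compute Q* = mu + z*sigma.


CR = Cu/(Cu+Co) = 43.6686/(43.6686+7.5715) = 0.8522
z = 1.0461
Q* = 72.3304 + 1.0461 * 19.0648 = 92.2741

92.2741 units


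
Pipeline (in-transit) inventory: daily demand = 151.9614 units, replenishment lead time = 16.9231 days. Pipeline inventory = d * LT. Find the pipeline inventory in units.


Pipeline = 151.9614 * 16.9231 = 2571.6580

2571.6580 units


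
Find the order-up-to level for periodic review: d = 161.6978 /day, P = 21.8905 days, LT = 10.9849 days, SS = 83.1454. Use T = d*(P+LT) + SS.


P + LT = 32.8754
d*(P+LT) = 161.6978 * 32.8754 = 5315.8799
T = 5315.8799 + 83.1454 = 5399.0253

5399.0253 units


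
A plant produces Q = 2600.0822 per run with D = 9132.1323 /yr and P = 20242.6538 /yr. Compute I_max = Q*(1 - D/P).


D/P = 0.4511
1 - D/P = 0.5489
I_max = 2600.0822 * 0.5489 = 1427.0989

1427.0989 units


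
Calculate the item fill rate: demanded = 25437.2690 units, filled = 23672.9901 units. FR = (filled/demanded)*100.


FR = 23672.9901 / 25437.2690 * 100 = 93.0642

93.0642%


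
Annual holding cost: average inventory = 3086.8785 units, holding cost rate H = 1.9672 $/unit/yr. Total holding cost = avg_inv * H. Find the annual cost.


Cost = 3086.8785 * 1.9672 = 6072.5074

6072.5074 $/yr


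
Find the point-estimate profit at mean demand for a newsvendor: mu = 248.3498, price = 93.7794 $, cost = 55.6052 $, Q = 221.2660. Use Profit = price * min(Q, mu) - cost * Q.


Sales at mu = min(221.2660, 248.3498) = 221.2660
Revenue = 93.7794 * 221.2660 = 20750.1927
Total cost = 55.6052 * 221.2660 = 12303.5402
Profit = 20750.1927 - 12303.5402 = 8446.6525

8446.6525 $


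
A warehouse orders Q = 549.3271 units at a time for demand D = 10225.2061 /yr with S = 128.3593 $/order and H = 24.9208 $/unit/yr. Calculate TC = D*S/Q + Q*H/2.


Ordering cost = D*S/Q = 2389.2874
Holding cost = Q*H/2 = 6844.8354
TC = 2389.2874 + 6844.8354 = 9234.1228

9234.1228 $/yr


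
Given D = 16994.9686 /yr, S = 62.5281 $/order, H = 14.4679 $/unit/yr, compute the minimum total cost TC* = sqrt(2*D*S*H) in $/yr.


2*D*S*H = 30749006.8166
TC* = sqrt(30749006.8166) = 5545.1787

5545.1787 $/yr


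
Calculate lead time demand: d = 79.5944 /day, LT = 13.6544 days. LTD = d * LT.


LTD = 79.5944 * 13.6544 = 1086.8138

1086.8138 units


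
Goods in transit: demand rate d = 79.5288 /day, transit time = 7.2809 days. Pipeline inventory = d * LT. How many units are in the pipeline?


Pipeline = 79.5288 * 7.2809 = 579.0412

579.0412 units


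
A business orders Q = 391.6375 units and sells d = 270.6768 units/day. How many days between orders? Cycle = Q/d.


Cycle = 391.6375 / 270.6768 = 1.4469

1.4469 days


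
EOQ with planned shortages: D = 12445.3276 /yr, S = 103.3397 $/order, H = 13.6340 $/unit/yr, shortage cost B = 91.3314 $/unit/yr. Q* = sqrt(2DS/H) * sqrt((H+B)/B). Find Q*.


sqrt(2DS/H) = 434.3503
sqrt((H+B)/B) = 1.0720
Q* = 434.3503 * 1.0720 = 465.6431

465.6431 units


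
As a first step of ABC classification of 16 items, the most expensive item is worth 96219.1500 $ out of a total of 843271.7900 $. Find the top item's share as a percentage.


Top item = 96219.1500
Total = 843271.7900
Percentage = 96219.1500 / 843271.7900 * 100 = 11.4102

11.4102%


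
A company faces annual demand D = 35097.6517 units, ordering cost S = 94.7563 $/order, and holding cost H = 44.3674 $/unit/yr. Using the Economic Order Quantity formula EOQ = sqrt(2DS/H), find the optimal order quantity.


2*D*S = 2 * 35097.6517 * 94.7563 = 6651447.2276
2*D*S/H = 149917.4445
EOQ = sqrt(149917.4445) = 387.1917

387.1917 units


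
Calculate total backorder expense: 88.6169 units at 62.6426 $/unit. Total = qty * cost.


Total = 88.6169 * 62.6426 = 5551.1930

5551.1930 $


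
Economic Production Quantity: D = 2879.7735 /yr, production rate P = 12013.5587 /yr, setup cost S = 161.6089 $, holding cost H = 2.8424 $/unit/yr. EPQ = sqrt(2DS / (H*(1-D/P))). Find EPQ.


1 - D/P = 1 - 0.2397 = 0.7603
H*(1-D/P) = 2.1610
2DS = 930794.0552
EPQ = sqrt(430714.2962) = 656.2883

656.2883 units


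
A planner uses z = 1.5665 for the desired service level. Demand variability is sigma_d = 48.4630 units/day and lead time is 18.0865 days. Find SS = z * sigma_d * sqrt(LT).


sqrt(LT) = sqrt(18.0865) = 4.2528
SS = 1.5665 * 48.4630 * 4.2528 = 322.8628

322.8628 units


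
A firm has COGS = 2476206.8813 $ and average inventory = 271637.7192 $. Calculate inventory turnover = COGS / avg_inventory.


Turnover = 2476206.8813 / 271637.7192 = 9.1158

9.1158


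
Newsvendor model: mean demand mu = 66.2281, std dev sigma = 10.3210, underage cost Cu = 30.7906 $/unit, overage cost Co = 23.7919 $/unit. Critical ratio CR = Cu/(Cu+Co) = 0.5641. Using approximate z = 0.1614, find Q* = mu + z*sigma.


CR = Cu/(Cu+Co) = 30.7906/(30.7906+23.7919) = 0.5641
z = 0.1614
Q* = 66.2281 + 0.1614 * 10.3210 = 67.8939

67.8939 units


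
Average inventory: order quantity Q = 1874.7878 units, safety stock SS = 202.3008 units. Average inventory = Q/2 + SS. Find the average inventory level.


Q/2 = 937.3939
Avg = 937.3939 + 202.3008 = 1139.6947

1139.6947 units


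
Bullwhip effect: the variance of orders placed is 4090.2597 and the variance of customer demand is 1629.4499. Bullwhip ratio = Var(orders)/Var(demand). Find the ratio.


BW = 4090.2597 / 1629.4499 = 2.5102

2.5102


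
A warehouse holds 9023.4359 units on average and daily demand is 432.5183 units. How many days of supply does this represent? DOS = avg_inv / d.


DOS = 9023.4359 / 432.5183 = 20.8626

20.8626 days


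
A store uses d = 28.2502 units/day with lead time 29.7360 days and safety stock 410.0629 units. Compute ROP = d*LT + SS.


d*LT = 28.2502 * 29.7360 = 840.0479
ROP = 840.0479 + 410.0629 = 1250.1108

1250.1108 units


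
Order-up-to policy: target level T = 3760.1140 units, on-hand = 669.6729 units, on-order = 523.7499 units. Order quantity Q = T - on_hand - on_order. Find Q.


Inventory position = OH + OO = 669.6729 + 523.7499 = 1193.4228
Q = 3760.1140 - 1193.4228 = 2566.6912

2566.6912 units


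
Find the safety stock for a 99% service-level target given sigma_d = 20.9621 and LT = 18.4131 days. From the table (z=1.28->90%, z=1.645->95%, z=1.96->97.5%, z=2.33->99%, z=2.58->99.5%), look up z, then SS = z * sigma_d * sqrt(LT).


From the table, SL = 99% corresponds to z = 2.33
sqrt(LT) = sqrt(18.4131) = 4.2910
SS = 2.33 * 20.9621 * 4.2910 = 209.5821

209.5821 units


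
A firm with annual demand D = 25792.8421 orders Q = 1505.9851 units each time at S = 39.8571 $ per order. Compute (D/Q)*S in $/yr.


Number of orders = D/Q = 17.1269
Cost = 17.1269 * 39.8571 = 682.6282

682.6282 $/yr


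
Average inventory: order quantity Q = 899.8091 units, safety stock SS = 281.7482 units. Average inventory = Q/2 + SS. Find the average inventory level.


Q/2 = 449.9045
Avg = 449.9045 + 281.7482 = 731.6527

731.6527 units


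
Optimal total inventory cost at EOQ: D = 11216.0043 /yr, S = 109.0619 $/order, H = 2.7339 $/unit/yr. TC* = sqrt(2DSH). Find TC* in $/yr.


2*D*S*H = 6688424.7791
TC* = sqrt(6688424.7791) = 2586.1989

2586.1989 $/yr


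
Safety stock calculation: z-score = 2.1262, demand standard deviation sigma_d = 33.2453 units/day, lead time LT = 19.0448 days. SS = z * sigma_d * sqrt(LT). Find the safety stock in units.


sqrt(LT) = sqrt(19.0448) = 4.3640
SS = 2.1262 * 33.2453 * 4.3640 = 308.4769

308.4769 units


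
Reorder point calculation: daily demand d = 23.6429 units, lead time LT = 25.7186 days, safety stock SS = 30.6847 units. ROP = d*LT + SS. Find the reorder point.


d*LT = 23.6429 * 25.7186 = 608.0623
ROP = 608.0623 + 30.6847 = 638.7470

638.7470 units


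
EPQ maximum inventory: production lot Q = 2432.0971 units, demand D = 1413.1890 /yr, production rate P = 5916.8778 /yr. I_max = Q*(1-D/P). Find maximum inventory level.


D/P = 0.2388
1 - D/P = 0.7612
I_max = 2432.0971 * 0.7612 = 1851.2142

1851.2142 units


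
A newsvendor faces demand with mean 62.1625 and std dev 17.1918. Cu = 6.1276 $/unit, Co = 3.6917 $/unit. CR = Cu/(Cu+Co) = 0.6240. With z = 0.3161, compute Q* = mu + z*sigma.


CR = Cu/(Cu+Co) = 6.1276/(6.1276+3.6917) = 0.6240
z = 0.3161
Q* = 62.1625 + 0.3161 * 17.1918 = 67.5968

67.5968 units


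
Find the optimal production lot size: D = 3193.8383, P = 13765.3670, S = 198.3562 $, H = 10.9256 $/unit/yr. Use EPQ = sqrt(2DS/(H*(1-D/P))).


1 - D/P = 1 - 0.2320 = 0.7680
H*(1-D/P) = 8.3906
2DS = 1267035.2572
EPQ = sqrt(151005.7223) = 388.5945

388.5945 units


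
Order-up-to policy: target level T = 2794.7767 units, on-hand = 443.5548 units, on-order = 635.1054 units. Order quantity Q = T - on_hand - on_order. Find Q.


Inventory position = OH + OO = 443.5548 + 635.1054 = 1078.6602
Q = 2794.7767 - 1078.6602 = 1716.1165

1716.1165 units


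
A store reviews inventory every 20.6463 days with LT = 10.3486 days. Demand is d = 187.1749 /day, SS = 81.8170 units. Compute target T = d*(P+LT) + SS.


P + LT = 30.9949
d*(P+LT) = 187.1749 * 30.9949 = 5801.4673
T = 5801.4673 + 81.8170 = 5883.2843

5883.2843 units


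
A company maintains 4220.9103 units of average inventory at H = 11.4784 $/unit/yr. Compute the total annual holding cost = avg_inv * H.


Cost = 4220.9103 * 11.4784 = 48449.2968

48449.2968 $/yr


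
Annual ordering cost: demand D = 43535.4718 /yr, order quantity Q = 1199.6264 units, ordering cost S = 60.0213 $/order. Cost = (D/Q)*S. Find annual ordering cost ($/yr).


Number of orders = D/Q = 36.2909
Cost = 36.2909 * 60.0213 = 2178.2245

2178.2245 $/yr


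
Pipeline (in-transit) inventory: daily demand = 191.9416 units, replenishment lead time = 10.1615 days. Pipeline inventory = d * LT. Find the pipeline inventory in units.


Pipeline = 191.9416 * 10.1615 = 1950.4146

1950.4146 units


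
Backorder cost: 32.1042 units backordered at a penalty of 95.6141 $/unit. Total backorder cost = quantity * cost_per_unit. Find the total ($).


Total = 32.1042 * 95.6141 = 3069.6142

3069.6142 $


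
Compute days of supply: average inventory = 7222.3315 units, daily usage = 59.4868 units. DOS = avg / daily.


DOS = 7222.3315 / 59.4868 = 121.4107

121.4107 days


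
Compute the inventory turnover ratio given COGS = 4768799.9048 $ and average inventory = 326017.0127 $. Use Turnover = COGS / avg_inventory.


Turnover = 4768799.9048 / 326017.0127 = 14.6275

14.6275


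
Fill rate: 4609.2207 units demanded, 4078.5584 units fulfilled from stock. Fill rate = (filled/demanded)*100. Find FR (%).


FR = 4078.5584 / 4609.2207 * 100 = 88.4869

88.4869%


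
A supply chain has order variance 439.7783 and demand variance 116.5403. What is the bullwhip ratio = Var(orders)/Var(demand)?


BW = 439.7783 / 116.5403 = 3.7736

3.7736


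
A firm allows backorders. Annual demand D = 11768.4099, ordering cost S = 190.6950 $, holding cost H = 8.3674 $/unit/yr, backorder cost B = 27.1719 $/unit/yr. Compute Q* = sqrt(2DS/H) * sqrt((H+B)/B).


sqrt(2DS/H) = 732.3999
sqrt((H+B)/B) = 1.1437
Q* = 732.3999 * 1.1437 = 837.6117

837.6117 units


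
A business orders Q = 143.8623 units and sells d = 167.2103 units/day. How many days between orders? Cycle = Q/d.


Cycle = 143.8623 / 167.2103 = 0.8604

0.8604 days


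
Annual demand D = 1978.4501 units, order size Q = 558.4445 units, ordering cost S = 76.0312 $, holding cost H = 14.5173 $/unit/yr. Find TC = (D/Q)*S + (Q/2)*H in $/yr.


Ordering cost = D*S/Q = 269.3624
Holding cost = Q*H/2 = 4053.5532
TC = 269.3624 + 4053.5532 = 4322.9155

4322.9155 $/yr


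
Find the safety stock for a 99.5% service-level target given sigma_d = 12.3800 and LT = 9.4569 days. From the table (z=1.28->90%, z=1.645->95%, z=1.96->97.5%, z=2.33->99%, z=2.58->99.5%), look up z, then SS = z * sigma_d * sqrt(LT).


From the table, SL = 99.5% corresponds to z = 2.58
sqrt(LT) = sqrt(9.4569) = 3.0752
SS = 2.58 * 12.3800 * 3.0752 = 98.2234

98.2234 units


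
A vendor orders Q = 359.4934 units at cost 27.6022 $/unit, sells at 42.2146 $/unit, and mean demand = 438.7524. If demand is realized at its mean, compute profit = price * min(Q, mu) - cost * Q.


Sales at mu = min(359.4934, 438.7524) = 359.4934
Revenue = 42.2146 * 359.4934 = 15175.8701
Total cost = 27.6022 * 359.4934 = 9922.8087
Profit = 15175.8701 - 9922.8087 = 5253.0614

5253.0614 $


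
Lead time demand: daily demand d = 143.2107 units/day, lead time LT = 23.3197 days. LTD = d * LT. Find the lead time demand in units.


LTD = 143.2107 * 23.3197 = 3339.6306

3339.6306 units


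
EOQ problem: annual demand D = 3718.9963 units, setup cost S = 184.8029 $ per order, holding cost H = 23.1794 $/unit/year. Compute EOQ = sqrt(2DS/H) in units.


2*D*S = 2 * 3718.9963 * 184.8029 = 1374562.6027
2*D*S/H = 59301.0433
EOQ = sqrt(59301.0433) = 243.5181

243.5181 units


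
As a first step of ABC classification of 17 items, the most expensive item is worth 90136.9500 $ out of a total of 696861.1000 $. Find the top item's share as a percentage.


Top item = 90136.9500
Total = 696861.1000
Percentage = 90136.9500 / 696861.1000 * 100 = 12.9347

12.9347%


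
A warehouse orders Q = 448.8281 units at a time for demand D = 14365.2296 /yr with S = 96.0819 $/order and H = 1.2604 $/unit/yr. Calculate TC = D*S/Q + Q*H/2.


Ordering cost = D*S/Q = 3075.2053
Holding cost = Q*H/2 = 282.8515
TC = 3075.2053 + 282.8515 = 3358.0568

3358.0568 $/yr


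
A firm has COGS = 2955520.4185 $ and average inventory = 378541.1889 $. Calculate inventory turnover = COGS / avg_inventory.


Turnover = 2955520.4185 / 378541.1889 = 7.8077

7.8077


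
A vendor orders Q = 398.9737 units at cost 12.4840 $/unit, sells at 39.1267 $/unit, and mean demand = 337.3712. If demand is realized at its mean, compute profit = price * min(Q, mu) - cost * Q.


Sales at mu = min(398.9737, 337.3712) = 337.3712
Revenue = 39.1267 * 337.3712 = 13200.2217
Total cost = 12.4840 * 398.9737 = 4980.7877
Profit = 13200.2217 - 4980.7877 = 8219.4341

8219.4341 $


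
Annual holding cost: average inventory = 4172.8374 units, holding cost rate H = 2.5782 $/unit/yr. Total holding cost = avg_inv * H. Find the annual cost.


Cost = 4172.8374 * 2.5782 = 10758.4094

10758.4094 $/yr


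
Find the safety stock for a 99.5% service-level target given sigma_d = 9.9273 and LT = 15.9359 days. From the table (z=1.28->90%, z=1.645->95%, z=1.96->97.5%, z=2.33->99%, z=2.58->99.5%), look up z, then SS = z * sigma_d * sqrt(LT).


From the table, SL = 99.5% corresponds to z = 2.58
sqrt(LT) = sqrt(15.9359) = 3.9920
SS = 2.58 * 9.9273 * 3.9920 = 102.2443

102.2443 units


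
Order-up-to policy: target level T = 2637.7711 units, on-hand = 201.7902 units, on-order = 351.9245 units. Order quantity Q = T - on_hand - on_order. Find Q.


Inventory position = OH + OO = 201.7902 + 351.9245 = 553.7147
Q = 2637.7711 - 553.7147 = 2084.0564

2084.0564 units


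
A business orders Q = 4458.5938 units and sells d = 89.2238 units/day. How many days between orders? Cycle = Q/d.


Cycle = 4458.5938 / 89.2238 = 49.9709

49.9709 days


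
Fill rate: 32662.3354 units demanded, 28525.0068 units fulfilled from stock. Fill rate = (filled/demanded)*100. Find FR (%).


FR = 28525.0068 / 32662.3354 * 100 = 87.3330

87.3330%


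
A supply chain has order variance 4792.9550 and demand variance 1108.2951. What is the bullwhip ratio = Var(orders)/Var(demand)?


BW = 4792.9550 / 1108.2951 = 4.3246

4.3246


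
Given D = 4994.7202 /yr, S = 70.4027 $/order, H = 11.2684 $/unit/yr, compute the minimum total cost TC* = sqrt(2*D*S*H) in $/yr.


2*D*S*H = 7924880.6438
TC* = sqrt(7924880.6438) = 2815.1165

2815.1165 $/yr


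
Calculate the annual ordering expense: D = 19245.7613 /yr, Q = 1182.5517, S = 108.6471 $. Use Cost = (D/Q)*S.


Number of orders = D/Q = 16.2748
Cost = 16.2748 * 108.6471 = 1768.2070

1768.2070 $/yr


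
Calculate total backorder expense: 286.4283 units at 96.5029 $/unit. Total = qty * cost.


Total = 286.4283 * 96.5029 = 27641.1616

27641.1616 $


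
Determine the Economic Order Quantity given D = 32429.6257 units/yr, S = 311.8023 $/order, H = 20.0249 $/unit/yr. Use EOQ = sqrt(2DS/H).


2*D*S = 2 * 32429.6257 * 311.8023 = 20223263.7628
2*D*S/H = 1009905.8554
EOQ = sqrt(1009905.8554) = 1004.9407

1004.9407 units


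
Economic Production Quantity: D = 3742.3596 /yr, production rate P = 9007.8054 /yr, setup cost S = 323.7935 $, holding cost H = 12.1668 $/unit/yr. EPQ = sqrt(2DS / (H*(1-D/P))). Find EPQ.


1 - D/P = 1 - 0.4155 = 0.5845
H*(1-D/P) = 7.1120
2DS = 2423503.4263
EPQ = sqrt(340761.9679) = 583.7482

583.7482 units


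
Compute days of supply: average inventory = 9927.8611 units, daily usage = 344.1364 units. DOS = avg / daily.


DOS = 9927.8611 / 344.1364 = 28.8486

28.8486 days


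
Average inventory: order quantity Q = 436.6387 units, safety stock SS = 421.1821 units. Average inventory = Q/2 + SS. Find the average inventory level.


Q/2 = 218.3193
Avg = 218.3193 + 421.1821 = 639.5014

639.5014 units


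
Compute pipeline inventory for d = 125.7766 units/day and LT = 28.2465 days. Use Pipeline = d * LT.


Pipeline = 125.7766 * 28.2465 = 3552.7487

3552.7487 units


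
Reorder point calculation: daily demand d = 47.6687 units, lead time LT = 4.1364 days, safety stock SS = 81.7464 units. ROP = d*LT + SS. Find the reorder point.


d*LT = 47.6687 * 4.1364 = 197.1768
ROP = 197.1768 + 81.7464 = 278.9232

278.9232 units


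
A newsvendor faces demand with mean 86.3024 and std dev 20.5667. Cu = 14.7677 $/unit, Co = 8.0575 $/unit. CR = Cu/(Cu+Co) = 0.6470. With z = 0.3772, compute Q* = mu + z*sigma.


CR = Cu/(Cu+Co) = 14.7677/(14.7677+8.0575) = 0.6470
z = 0.3772
Q* = 86.3024 + 0.3772 * 20.5667 = 94.0602

94.0602 units


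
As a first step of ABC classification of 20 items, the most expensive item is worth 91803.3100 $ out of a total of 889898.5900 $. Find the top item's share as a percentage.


Top item = 91803.3100
Total = 889898.5900
Percentage = 91803.3100 / 889898.5900 * 100 = 10.3162

10.3162%


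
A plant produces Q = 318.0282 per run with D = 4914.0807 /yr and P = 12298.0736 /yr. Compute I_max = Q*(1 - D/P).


D/P = 0.3996
1 - D/P = 0.6004
I_max = 318.0282 * 0.6004 = 190.9501

190.9501 units


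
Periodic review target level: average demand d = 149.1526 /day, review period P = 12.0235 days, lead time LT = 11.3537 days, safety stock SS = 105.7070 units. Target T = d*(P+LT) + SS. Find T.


P + LT = 23.3772
d*(P+LT) = 149.1526 * 23.3772 = 3486.7702
T = 3486.7702 + 105.7070 = 3592.4772

3592.4772 units


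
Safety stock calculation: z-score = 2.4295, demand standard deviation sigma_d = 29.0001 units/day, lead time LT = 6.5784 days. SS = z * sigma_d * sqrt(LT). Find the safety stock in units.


sqrt(LT) = sqrt(6.5784) = 2.5648
SS = 2.4295 * 29.0001 * 2.5648 = 180.7076

180.7076 units


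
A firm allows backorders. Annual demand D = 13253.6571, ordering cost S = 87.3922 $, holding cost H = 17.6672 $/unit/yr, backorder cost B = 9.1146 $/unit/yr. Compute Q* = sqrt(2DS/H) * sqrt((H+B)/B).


sqrt(2DS/H) = 362.1057
sqrt((H+B)/B) = 1.7142
Q* = 362.1057 * 1.7142 = 620.7067

620.7067 units


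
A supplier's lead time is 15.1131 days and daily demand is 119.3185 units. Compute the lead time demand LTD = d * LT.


LTD = 119.3185 * 15.1131 = 1803.2724

1803.2724 units


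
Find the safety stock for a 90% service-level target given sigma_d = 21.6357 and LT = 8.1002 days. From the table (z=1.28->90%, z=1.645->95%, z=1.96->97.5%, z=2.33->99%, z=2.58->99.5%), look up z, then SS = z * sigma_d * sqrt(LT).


From the table, SL = 90% corresponds to z = 1.28
sqrt(LT) = sqrt(8.1002) = 2.8461
SS = 1.28 * 21.6357 * 2.8461 = 78.8186

78.8186 units


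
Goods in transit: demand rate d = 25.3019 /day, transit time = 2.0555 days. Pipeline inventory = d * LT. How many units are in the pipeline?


Pipeline = 25.3019 * 2.0555 = 52.0081

52.0081 units


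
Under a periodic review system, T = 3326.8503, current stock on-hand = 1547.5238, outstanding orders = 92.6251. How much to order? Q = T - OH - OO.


Inventory position = OH + OO = 1547.5238 + 92.6251 = 1640.1489
Q = 3326.8503 - 1640.1489 = 1686.7014

1686.7014 units


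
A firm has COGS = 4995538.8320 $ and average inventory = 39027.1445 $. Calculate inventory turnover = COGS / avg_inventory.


Turnover = 4995538.8320 / 39027.1445 = 128.0016

128.0016


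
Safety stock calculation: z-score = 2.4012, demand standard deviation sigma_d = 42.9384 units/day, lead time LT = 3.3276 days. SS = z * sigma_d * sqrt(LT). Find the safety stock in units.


sqrt(LT) = sqrt(3.3276) = 1.8242
SS = 2.4012 * 42.9384 * 1.8242 = 188.0788

188.0788 units


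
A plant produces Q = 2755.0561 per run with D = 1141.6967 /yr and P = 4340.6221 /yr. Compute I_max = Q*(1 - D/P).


D/P = 0.2630
1 - D/P = 0.7370
I_max = 2755.0561 * 0.7370 = 2030.4046

2030.4046 units


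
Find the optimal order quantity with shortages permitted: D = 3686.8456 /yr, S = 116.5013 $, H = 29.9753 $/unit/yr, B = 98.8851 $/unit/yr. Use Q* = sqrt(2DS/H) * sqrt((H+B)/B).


sqrt(2DS/H) = 169.2880
sqrt((H+B)/B) = 1.1415
Q* = 169.2880 * 1.1415 = 193.2504

193.2504 units


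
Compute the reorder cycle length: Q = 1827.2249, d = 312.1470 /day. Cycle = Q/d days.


Cycle = 1827.2249 / 312.1470 = 5.8537

5.8537 days


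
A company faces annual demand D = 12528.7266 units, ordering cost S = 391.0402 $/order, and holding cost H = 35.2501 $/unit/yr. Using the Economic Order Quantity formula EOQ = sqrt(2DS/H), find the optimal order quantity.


2*D*S = 2 * 12528.7266 * 391.0402 = 9798471.5108
2*D*S/H = 277970.0344
EOQ = sqrt(277970.0344) = 527.2286

527.2286 units


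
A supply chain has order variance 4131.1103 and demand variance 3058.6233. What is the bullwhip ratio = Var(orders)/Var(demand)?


BW = 4131.1103 / 3058.6233 = 1.3506

1.3506


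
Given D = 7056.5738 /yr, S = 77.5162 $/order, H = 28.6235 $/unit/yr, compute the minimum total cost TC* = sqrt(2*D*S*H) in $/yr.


2*D*S*H = 31314039.5019
TC* = sqrt(31314039.5019) = 5595.8949

5595.8949 $/yr


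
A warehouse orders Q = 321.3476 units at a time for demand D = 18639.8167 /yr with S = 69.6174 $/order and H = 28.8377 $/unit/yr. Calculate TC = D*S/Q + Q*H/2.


Ordering cost = D*S/Q = 4038.1679
Holding cost = Q*H/2 = 4633.4628
TC = 4038.1679 + 4633.4628 = 8671.6308

8671.6308 $/yr


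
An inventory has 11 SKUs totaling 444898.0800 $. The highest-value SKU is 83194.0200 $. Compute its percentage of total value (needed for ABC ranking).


Top item = 83194.0200
Total = 444898.0800
Percentage = 83194.0200 / 444898.0800 * 100 = 18.6996

18.6996%


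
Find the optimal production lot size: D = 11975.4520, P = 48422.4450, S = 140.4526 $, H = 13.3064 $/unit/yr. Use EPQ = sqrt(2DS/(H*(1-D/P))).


1 - D/P = 1 - 0.2473 = 0.7527
H*(1-D/P) = 10.0156
2DS = 3363966.7392
EPQ = sqrt(335873.8015) = 579.5462

579.5462 units


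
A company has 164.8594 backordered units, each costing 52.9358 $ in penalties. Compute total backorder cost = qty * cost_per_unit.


Total = 164.8594 * 52.9358 = 8726.9642

8726.9642 $


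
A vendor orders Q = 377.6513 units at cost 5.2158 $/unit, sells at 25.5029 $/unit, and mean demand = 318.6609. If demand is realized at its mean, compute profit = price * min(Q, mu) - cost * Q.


Sales at mu = min(377.6513, 318.6609) = 318.6609
Revenue = 25.5029 * 318.6609 = 8126.7771
Total cost = 5.2158 * 377.6513 = 1969.7537
Profit = 8126.7771 - 1969.7537 = 6157.0234

6157.0234 $


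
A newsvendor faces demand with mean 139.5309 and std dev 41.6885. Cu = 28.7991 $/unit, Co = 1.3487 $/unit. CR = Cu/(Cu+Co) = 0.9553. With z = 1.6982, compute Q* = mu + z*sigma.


CR = Cu/(Cu+Co) = 28.7991/(28.7991+1.3487) = 0.9553
z = 1.6982
Q* = 139.5309 + 1.6982 * 41.6885 = 210.3263

210.3263 units


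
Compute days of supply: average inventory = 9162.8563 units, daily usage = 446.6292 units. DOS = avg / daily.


DOS = 9162.8563 / 446.6292 = 20.5156

20.5156 days


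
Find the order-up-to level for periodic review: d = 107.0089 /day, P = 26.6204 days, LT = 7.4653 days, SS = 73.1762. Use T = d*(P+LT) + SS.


P + LT = 34.0857
d*(P+LT) = 107.0089 * 34.0857 = 3647.4733
T = 3647.4733 + 73.1762 = 3720.6495

3720.6495 units


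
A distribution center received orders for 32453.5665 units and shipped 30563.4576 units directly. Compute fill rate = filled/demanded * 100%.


FR = 30563.4576 / 32453.5665 * 100 = 94.1760

94.1760%


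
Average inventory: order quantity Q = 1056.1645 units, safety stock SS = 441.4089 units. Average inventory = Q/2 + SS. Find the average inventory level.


Q/2 = 528.0823
Avg = 528.0823 + 441.4089 = 969.4912

969.4912 units


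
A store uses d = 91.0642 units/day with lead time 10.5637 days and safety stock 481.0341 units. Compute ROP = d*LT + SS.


d*LT = 91.0642 * 10.5637 = 961.9749
ROP = 961.9749 + 481.0341 = 1443.0090

1443.0090 units


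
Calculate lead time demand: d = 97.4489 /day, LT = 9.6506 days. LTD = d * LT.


LTD = 97.4489 * 9.6506 = 940.4404

940.4404 units


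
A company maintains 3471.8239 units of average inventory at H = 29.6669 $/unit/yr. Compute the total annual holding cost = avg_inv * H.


Cost = 3471.8239 * 29.6669 = 102998.2525

102998.2525 $/yr


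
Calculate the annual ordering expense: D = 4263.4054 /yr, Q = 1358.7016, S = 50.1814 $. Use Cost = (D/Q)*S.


Number of orders = D/Q = 3.1379
Cost = 3.1379 * 50.1814 = 157.4618

157.4618 $/yr


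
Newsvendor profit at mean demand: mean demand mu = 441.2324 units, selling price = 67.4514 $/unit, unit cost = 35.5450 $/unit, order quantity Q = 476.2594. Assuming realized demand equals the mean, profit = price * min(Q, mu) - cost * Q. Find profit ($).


Sales at mu = min(476.2594, 441.2324) = 441.2324
Revenue = 67.4514 * 441.2324 = 29761.7431
Total cost = 35.5450 * 476.2594 = 16928.6404
Profit = 29761.7431 - 16928.6404 = 12833.1027

12833.1027 $


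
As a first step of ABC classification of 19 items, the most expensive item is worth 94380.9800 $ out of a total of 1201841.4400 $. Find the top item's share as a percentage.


Top item = 94380.9800
Total = 1201841.4400
Percentage = 94380.9800 / 1201841.4400 * 100 = 7.8530

7.8530%


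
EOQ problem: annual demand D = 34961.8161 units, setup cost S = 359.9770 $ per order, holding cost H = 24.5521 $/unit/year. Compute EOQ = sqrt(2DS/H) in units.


2*D*S = 2 * 34961.8161 * 359.9770 = 25170899.3485
2*D*S/H = 1025203.5202
EOQ = sqrt(1025203.5202) = 1012.5233

1012.5233 units


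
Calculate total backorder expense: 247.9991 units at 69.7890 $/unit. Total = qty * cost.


Total = 247.9991 * 69.7890 = 17307.6092

17307.6092 $


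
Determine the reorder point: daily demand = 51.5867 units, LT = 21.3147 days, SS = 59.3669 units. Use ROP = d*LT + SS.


d*LT = 51.5867 * 21.3147 = 1099.5550
ROP = 1099.5550 + 59.3669 = 1158.9219

1158.9219 units


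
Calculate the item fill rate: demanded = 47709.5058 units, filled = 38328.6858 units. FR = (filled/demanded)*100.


FR = 38328.6858 / 47709.5058 * 100 = 80.3376

80.3376%


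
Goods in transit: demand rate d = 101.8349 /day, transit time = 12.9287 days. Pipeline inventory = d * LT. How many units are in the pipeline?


Pipeline = 101.8349 * 12.9287 = 1316.5929

1316.5929 units


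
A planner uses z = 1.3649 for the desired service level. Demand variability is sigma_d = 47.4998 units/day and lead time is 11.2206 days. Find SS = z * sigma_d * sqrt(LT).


sqrt(LT) = sqrt(11.2206) = 3.3497
SS = 1.3649 * 47.4998 * 3.3497 = 217.1704

217.1704 units


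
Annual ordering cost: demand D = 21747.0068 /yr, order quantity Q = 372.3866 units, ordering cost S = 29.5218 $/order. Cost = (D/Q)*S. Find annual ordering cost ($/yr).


Number of orders = D/Q = 58.3990
Cost = 58.3990 * 29.5218 = 1724.0437

1724.0437 $/yr


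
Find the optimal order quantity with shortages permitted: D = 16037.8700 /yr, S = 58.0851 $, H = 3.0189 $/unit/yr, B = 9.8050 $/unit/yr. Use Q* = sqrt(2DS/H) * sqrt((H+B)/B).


sqrt(2DS/H) = 785.5907
sqrt((H+B)/B) = 1.1436
Q* = 785.5907 * 1.1436 = 898.4266

898.4266 units


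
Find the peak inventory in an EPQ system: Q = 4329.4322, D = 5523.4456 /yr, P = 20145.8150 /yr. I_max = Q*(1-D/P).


D/P = 0.2742
1 - D/P = 0.7258
I_max = 4329.4322 * 0.7258 = 3142.4173

3142.4173 units


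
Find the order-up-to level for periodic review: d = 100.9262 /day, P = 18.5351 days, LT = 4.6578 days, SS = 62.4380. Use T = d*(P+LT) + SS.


P + LT = 23.1929
d*(P+LT) = 100.9262 * 23.1929 = 2340.7713
T = 2340.7713 + 62.4380 = 2403.2093

2403.2093 units


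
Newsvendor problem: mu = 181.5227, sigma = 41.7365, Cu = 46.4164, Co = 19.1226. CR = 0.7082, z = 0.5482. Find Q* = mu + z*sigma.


CR = Cu/(Cu+Co) = 46.4164/(46.4164+19.1226) = 0.7082
z = 0.5482
Q* = 181.5227 + 0.5482 * 41.7365 = 204.4026

204.4026 units


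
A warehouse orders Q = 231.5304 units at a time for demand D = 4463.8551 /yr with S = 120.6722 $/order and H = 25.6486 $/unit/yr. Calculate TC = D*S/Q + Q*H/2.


Ordering cost = D*S/Q = 2326.5334
Holding cost = Q*H/2 = 2969.2153
TC = 2326.5334 + 2969.2153 = 5295.7487

5295.7487 $/yr


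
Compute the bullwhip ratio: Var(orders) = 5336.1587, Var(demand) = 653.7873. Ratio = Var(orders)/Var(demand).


BW = 5336.1587 / 653.7873 = 8.1619

8.1619


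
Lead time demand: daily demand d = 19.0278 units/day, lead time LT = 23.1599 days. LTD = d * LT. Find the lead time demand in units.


LTD = 19.0278 * 23.1599 = 440.6819

440.6819 units


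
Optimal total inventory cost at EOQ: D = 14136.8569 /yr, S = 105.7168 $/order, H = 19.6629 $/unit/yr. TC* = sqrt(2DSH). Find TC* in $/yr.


2*D*S*H = 58772536.8340
TC* = sqrt(58772536.8340) = 7666.3249

7666.3249 $/yr


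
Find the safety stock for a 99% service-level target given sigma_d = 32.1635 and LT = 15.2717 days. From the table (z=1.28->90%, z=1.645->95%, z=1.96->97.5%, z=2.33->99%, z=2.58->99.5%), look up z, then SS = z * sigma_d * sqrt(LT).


From the table, SL = 99% corresponds to z = 2.33
sqrt(LT) = sqrt(15.2717) = 3.9079
SS = 2.33 * 32.1635 * 3.9079 = 292.8619

292.8619 units


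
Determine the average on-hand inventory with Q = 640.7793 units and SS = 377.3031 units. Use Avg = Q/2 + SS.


Q/2 = 320.3897
Avg = 320.3897 + 377.3031 = 697.6927

697.6927 units


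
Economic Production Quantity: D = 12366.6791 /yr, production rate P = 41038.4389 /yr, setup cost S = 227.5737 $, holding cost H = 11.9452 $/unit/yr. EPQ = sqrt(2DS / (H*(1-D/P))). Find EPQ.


1 - D/P = 1 - 0.3013 = 0.6987
H*(1-D/P) = 8.3456
2DS = 5628661.8390
EPQ = sqrt(674447.6012) = 821.2476

821.2476 units


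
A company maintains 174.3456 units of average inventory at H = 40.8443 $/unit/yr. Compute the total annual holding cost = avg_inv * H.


Cost = 174.3456 * 40.8443 = 7121.0240

7121.0240 $/yr


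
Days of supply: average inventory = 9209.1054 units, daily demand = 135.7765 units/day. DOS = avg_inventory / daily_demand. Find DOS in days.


DOS = 9209.1054 / 135.7765 = 67.8255

67.8255 days


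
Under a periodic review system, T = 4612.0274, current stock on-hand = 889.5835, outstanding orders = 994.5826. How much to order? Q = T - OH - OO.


Inventory position = OH + OO = 889.5835 + 994.5826 = 1884.1661
Q = 4612.0274 - 1884.1661 = 2727.8613

2727.8613 units


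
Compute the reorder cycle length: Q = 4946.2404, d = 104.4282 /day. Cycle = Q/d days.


Cycle = 4946.2404 / 104.4282 = 47.3650

47.3650 days


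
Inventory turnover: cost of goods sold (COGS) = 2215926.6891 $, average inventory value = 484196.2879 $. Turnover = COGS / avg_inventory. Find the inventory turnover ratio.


Turnover = 2215926.6891 / 484196.2879 = 4.5765

4.5765


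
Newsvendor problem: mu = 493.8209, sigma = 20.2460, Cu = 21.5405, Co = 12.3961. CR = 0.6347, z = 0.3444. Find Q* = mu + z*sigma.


CR = Cu/(Cu+Co) = 21.5405/(21.5405+12.3961) = 0.6347
z = 0.3444
Q* = 493.8209 + 0.3444 * 20.2460 = 500.7936

500.7936 units


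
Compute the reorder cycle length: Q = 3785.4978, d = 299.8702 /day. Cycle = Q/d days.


Cycle = 3785.4978 / 299.8702 = 12.6238

12.6238 days


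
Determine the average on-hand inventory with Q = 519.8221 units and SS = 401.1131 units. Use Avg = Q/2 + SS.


Q/2 = 259.9110
Avg = 259.9110 + 401.1131 = 661.0241

661.0241 units


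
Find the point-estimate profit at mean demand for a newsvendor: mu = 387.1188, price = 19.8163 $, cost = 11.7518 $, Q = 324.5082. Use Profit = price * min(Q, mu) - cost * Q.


Sales at mu = min(324.5082, 387.1188) = 324.5082
Revenue = 19.8163 * 324.5082 = 6430.5518
Total cost = 11.7518 * 324.5082 = 3813.5555
Profit = 6430.5518 - 3813.5555 = 2616.9964

2616.9964 $


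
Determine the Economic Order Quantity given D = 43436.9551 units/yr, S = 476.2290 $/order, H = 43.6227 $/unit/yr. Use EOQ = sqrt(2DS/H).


2*D*S = 2 * 43436.9551 * 476.2290 = 41371875.3806
2*D*S/H = 948402.4460
EOQ = sqrt(948402.4460) = 973.8596

973.8596 units


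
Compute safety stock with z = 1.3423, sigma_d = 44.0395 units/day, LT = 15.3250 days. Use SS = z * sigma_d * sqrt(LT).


sqrt(LT) = sqrt(15.3250) = 3.9147
SS = 1.3423 * 44.0395 * 3.9147 = 231.4154

231.4154 units


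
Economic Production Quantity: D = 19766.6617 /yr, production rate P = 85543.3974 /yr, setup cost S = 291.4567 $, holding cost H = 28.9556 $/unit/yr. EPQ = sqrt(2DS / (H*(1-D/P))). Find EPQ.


1 - D/P = 1 - 0.2311 = 0.7689
H*(1-D/P) = 22.2648
2DS = 11522251.9782
EPQ = sqrt(517510.2756) = 719.3819

719.3819 units


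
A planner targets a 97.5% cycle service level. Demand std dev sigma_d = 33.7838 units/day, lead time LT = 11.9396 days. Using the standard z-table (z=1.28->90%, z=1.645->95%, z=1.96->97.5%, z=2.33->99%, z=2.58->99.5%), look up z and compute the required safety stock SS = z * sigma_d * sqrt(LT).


From the table, SL = 97.5% corresponds to z = 1.96
sqrt(LT) = sqrt(11.9396) = 3.4554
SS = 1.96 * 33.7838 * 3.4554 = 228.8018

228.8018 units


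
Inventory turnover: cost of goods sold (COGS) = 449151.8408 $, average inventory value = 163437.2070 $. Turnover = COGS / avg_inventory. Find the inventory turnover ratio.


Turnover = 449151.8408 / 163437.2070 = 2.7482

2.7482


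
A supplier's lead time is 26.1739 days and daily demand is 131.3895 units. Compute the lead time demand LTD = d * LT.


LTD = 131.3895 * 26.1739 = 3438.9756

3438.9756 units


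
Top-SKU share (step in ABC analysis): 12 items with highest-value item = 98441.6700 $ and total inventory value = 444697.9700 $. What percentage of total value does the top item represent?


Top item = 98441.6700
Total = 444697.9700
Percentage = 98441.6700 / 444697.9700 * 100 = 22.1367

22.1367%
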